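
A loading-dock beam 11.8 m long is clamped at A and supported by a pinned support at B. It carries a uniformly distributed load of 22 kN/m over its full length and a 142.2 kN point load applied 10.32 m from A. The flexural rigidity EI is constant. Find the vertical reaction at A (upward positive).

R_A = 188.9 kN

Take the reaction at B as the redundant and release it; the primary structure is a cantilever fixed at A.
Free-end deflection of the primary structure under the applied loading (downward +):
  UDL 22: wL⁴/(8EI) = 53316/EI
  point load 142.2 at a = 10.32: Pa²(3L − a)/(6EI) = 63305/EI
  δ_0 = 116621/EI
Tip deflection under a unit load at B: L³/(3EI) = 547.7/EI.
The prop prevents deflection at B: R_B = δ_0/δ_{BB} = 116621/547.7 = 212.9 kN.
Vertical equilibrium: R_A = ΣP − R_B = 401.8 − 212.9 = 188.9 kN.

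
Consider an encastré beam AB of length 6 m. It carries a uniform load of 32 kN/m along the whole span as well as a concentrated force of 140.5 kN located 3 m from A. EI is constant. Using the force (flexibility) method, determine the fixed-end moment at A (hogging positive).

M_A = 201.4 kN·m

Release both end moments; the primary structure is a simply-supported span AB with redundants M_A and M_B.
On the primary (simply-supported) span, the end slopes from the loading are:
  at A: UDL 32: wL³/(24EI) = 288/EI
  at B: UDL 32: wL³/(24EI) = 288/EI
  at A: point load 140.5 at a = 3: Pab(L + b)/(6LEI) = 316.1/EI
  at B: point load 140.5 at a = 3: Pab(L + a)/(6LEI) = 316.1/EI
  θ_A0 = 604.1/EI,  θ_B0 = 604.1/EI
Flexibility coefficients: a unit moment at one end gives L/(3EI) there and L/(6EI) at the far end, so f₁₁ = f₂₂ = 2/EI and f₁₂ = f₂₁ = 1/EI.
Compatibility — zero rotation at each built-in end:
  2 M_A + 1 M_B = 604.1
  1 M_A + 2 M_B = 604.1
Solving the pair gives M_A = 201.4 kN·m and M_B = 201.4 kN·m (hogging).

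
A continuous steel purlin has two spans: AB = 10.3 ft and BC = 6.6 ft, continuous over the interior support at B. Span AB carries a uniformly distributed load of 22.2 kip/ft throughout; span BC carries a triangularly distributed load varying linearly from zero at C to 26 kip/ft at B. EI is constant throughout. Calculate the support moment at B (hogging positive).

Insert a hinge at B; M_B is the redundant, and each span becomes simply supported.
Discontinuity in slope at B on the released structure — sum the simple-span end rotations:
  span AB: UDL 22.2: wL³/(24EI) = 1011/EI
  span BC: triangular load, peak 26: w₀L³/(45EI) = 166.1/EI
  relative rotation θ_0 = (1011 + 166.1)/EI = 1177/EI
A unit hogging moment at B produces rotation L₁/(3EI) + L₂/(3EI) = 5.633/EI.
Compatibility: M_B·(L₁+L₂)/(3EI) = θ_0, giving M_B = 208.9 kip·ft (hogging).

M_B = 208.9 kip·ft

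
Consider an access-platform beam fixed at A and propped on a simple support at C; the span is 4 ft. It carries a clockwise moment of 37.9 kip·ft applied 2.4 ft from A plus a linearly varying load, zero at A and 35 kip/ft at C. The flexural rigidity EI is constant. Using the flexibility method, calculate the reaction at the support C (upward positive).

Release the roller at C. Primary structure: cantilever fixed at A.
Deflection at C on the released cantilever, summing each load's contribution:
  clockwise couple 37.9 at a = 2.4: M₀a(2L − a)/(2EI) = 254.7/EI
  triangular load, peak 35 at the free end: 11w₀L⁴/(120EI) = 821.3/EI
  δ_0 = 1076/EI
Tip deflection under a unit load at C: L³/(3EI) = 21.33/EI.
The prop prevents deflection at C: R_C = δ_0/δ_{CC} = 1076/21.33 = 50.44 kip.

R_C = 50.44 kip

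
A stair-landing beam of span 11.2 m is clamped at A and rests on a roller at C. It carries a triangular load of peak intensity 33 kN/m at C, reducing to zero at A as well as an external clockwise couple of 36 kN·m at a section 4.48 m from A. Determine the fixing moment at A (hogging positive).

Remove the prop at C; the released (primary) structure is a cantilever built in at A.
Free-end deflection of the primary structure under the applied loading (downward +):
  triangular load, peak 33 at the free end: 11w₀L⁴/(120EI) = 47599/EI
  clockwise couple 36 at a = 4.48: M₀a(2L − a)/(2EI) = 1445/EI
  δ_0 = 49044/EI
Tip deflection under a unit load at C: L³/(3EI) = 468.3/EI.
Compatibility at C: δ_0 − R_C·δ_{CC} = 0, so R_C = 49044/468.3 = 104.7 kN.
Moment equilibrium about A: M_A = Σ(load moments about A) − R_C·L = 1416 − 104.7×11.2 = 242.9 kN·m.

M_A = 242.9 kN·m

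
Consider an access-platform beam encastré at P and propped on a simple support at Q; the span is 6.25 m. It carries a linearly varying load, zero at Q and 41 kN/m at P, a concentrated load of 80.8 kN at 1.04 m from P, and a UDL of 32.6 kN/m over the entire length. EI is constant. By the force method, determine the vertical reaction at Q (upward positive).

R_Q = 105.2 kN

Release the roller at Q. Primary structure: cantilever fixed at P.
Primary-structure tip deflection at Q by superposition:
  triangular load, peak 41 at the fixed end: w₀L⁴/(30EI) = 2085/EI
  point load 80.8 at a = 1.04: Pa²(3L − a)/(6EI) = 258/EI
  UDL 32.6: wL⁴/(8EI) = 6218/EI
  δ_0 = 8561/EI
Tip deflection under a unit load at Q: L³/(3EI) = 81.38/EI.
Compatibility at Q: δ_0 − R_Q·δ_{QQ} = 0, so R_Q = 8561/81.38 = 105.2 kN.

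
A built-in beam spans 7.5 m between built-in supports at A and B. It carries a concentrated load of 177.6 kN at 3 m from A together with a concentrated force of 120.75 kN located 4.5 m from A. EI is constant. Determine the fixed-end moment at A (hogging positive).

Release both end moments; the primary structure is a simply-supported span AB with redundants M_A and M_B.
Simple-span end rotations at A and B under the given loads:
  at A: point load 177.6 at a = 3: Pab(L + b)/(6LEI) = 639.4/EI
  at B: point load 177.6 at a = 3: Pab(L + a)/(6LEI) = 559.4/EI
  at A: point load 120.75 at a = 4.5: Pab(L + b)/(6LEI) = 380.4/EI
  at B: point load 120.75 at a = 4.5: Pab(L + a)/(6LEI) = 434.7/EI
  θ_A0 = 1020/EI,  θ_B0 = 994.1/EI
Flexibility coefficients: a unit moment at one end gives L/(3EI) there and L/(6EI) at the far end, so f₁₁ = f₂₂ = 2.5/EI and f₁₂ = f₂₁ = 1.25/EI.
Compatibility — zero rotation at each built-in end:
  2.5 M_A + 1.25 M_B = 1020
  1.25 M_A + 2.5 M_B = 994.1
Solving the pair gives M_A = 278.7 kN·m and M_B = 258.3 kN·m (hogging).

M_A = 278.7 kN·m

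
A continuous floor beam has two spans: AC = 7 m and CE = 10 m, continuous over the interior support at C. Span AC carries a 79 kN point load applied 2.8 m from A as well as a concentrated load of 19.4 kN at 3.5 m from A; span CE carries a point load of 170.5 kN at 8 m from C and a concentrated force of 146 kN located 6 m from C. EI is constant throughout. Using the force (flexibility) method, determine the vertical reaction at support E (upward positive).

Insert a hinge at C; M_C is the redundant, and each span becomes simply supported.
Rotations at C on the released spans (each span's end-slope, ×1/EI):
  span AC: point load 79 at a = 2.8: Pab(L + a)/(6LEI) = 216.8/EI
  span AC: point load 19.4 at a = 3.5: Pab(L + a)/(6LEI) = 59.41/EI
  span CE: point load 170.5 at a = 8: Pab(L + b)/(6LEI) = 545.6/EI
  span CE: point load 146 at a = 6: Pab(L + b)/(6LEI) = 817.6/EI
  relative rotation θ_0 = (276.2 + 1363)/EI = 1639/EI
A unit hogging moment at C produces rotation L₁/(3EI) + L₂/(3EI) = 5.667/EI.
Slope continuity at C: θ_0 = M_C·5.667/EI, so M_C = 1639/5.667 = 289.3 kN·m (hogging).
Span CE, ΣM about E: R_C^{CE}·10 = 925 + 289.3, so R_C^{CE} = 121.4 kN and R_E = 316.5 − 121.4 = 195.1 kN.

R_E = 195.1 kN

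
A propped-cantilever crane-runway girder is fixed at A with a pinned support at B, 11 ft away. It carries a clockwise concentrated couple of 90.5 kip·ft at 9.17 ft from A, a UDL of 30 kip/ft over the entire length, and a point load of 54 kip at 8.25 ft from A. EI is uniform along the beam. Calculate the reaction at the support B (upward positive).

R_B = 169.9 kip

Take the reaction at B as the redundant and release it; the primary structure is a cantilever fixed at A.
Free-end deflection of the primary structure under the applied loading (downward +):
  clockwise couple 90.5 at a = 9.17: M₀a(2L − a)/(2EI) = 5324/EI
  UDL 30: wL⁴/(8EI) = 54904/EI
  point load 54 at a = 8.25: Pa²(3L − a)/(6EI) = 15161/EI
  δ_0 = 75388/EI
Tip deflection under a unit load at B: L³/(3EI) = 443.7/EI.
The prop prevents deflection at B: R_B = δ_0/δ_{BB} = 75388/443.7 = 169.9 kip.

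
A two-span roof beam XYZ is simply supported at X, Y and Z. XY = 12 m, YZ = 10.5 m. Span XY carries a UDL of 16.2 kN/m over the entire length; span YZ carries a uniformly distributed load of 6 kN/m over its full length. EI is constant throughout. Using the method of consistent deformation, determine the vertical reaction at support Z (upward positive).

R_Z = 13.01 kN

Take M_Y as the redundant. Released structure: two simple spans XY and YZ with a hinge at Y.
Discontinuity in slope at Y on the released structure — sum the simple-span end rotations:
  span XY: UDL 16.2: wL³/(24EI) = 1166/EI
  span YZ: UDL 6: wL³/(24EI) = 289.4/EI
  relative rotation θ_0 = (1166 + 289.4)/EI = 1456/EI
A unit hogging moment at Y produces rotation L₁/(3EI) + L₂/(3EI) = 7.5/EI.
Compatibility: M_Y·(L₁+L₂)/(3EI) = θ_0, giving M_Y = 194.1 kN·m (hogging).
Span YZ, ΣM about Z: R_Y^{YZ}·10.5 = 330.8 + 194.1, so R_Y^{YZ} = 49.99 kN and R_Z = 63 − 49.99 = 13.01 kN.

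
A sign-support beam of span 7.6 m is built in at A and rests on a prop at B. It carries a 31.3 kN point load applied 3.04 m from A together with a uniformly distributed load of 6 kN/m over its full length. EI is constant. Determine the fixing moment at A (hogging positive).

Release the roller at B. Primary structure: cantilever fixed at A.
Free-end deflection of the primary structure under the applied loading (downward +):
  point load 31.3 at a = 3.04: Pa²(3L − a)/(6EI) = 952.6/EI
  UDL 6: wL⁴/(8EI) = 2502/EI
  δ_0 = 3455/EI
Flexibility coefficient — unit upward force at B: δ_{BB} = L³/(3EI) = 146.3/EI.
Compatibility at B: δ_0 − R_B·δ_{BB} = 0, so R_B = 3455/146.3 = 23.61 kN.
Moment equilibrium about A: M_A = Σ(load moments about A) − R_B·L = 268.4 − 23.61×7.6 = 88.99 kN·m.

M_A = 88.99 kN·m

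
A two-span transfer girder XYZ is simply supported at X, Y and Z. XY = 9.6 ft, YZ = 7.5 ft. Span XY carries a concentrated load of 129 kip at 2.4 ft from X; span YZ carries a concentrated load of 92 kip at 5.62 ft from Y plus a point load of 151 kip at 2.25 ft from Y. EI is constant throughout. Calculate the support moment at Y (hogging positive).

M_Y = 205.7 kip·ft

Insert a hinge at Y; M_Y is the redundant, and each span becomes simply supported.
Rotations at Y on the released spans (each span's end-slope, ×1/EI):
  span XY: point load 129 at a = 2.4: Pab(L + a)/(6LEI) = 464.4/EI
  span YZ: point load 92 at a = 5.62: Pab(L + b)/(6LEI) = 202.6/EI
  span YZ: point load 151 at a = 2.25: Pab(L + b)/(6LEI) = 505.4/EI
  relative rotation θ_0 = (464.4 + 708)/EI = 1172/EI
A unit hogging moment at Y produces rotation L₁/(3EI) + L₂/(3EI) = 5.7/EI.
Compatibility: M_Y·(L₁+L₂)/(3EI) = θ_0, giving M_Y = 205.7 kip·ft (hogging).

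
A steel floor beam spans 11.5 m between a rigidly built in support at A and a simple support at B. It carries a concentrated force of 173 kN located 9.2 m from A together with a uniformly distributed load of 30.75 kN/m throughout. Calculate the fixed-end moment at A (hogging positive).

Remove the prop at B; the released (primary) structure is a cantilever built in at A.
Deflection at B on the released cantilever, summing each load's contribution:
  point load 173 at a = 9.2: Pa²(3L − a)/(6EI) = 61743/EI
  UDL 30.75: wL⁴/(8EI) = 67227/EI
  δ_0 = 128971/EI
Flexibility coefficient — unit upward force at B: δ_{BB} = L³/(3EI) = 507/EI.
The prop prevents deflection at B: R_B = δ_0/δ_{BB} = 128971/507 = 254.4 kN.
Moment equilibrium about A: M_A = Σ(load moments about A) − R_B·L = 3625 − 254.4×11.5 = 699.3 kN·m.

M_A = 699.3 kN·m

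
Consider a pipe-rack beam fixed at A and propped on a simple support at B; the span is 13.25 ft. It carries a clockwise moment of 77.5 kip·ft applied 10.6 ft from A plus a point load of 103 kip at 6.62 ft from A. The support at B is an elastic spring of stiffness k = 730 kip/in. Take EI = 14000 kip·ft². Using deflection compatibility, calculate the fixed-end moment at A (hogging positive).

M_A = 223 kip·ft

Remove the prop at B; the released (primary) structure is a cantilever built in at A.
Deflection at B on the released cantilever, summing each load's contribution:
  clockwise couple 77.5 at a = 10.6: M₀a(2L − a)/(2EI) = 6531/EI
  point load 103 at a = 6.62: Pa²(3L − a)/(6EI) = 24924/EI
  δ_0 = 31455/EI
Tip deflection under a unit load at B: L³/(3EI) = 775.4/EI.
With EI = 14000 kip·ft²: δ_0 = 2.2468 ft and δ_{BB} = 0.055386 ft/kip.
Compatibility — the spring shortens by R_B/k under the reaction it provides: δ_0 − R_B·δ_{BB} = R_B/k. With 1/k = 1/(730×12) ft/kip = 0.000114 ft/kip, R_B = δ_0 / (δ_{BB} + 1/k) = 2.2468 / (0.055386 + 0.000114) = 40.48 kip.
Moment equilibrium about A: M_A = Σ(load moments about A) − R_B·L = 759.4 − 40.48×13.25 = 223 kip·ft.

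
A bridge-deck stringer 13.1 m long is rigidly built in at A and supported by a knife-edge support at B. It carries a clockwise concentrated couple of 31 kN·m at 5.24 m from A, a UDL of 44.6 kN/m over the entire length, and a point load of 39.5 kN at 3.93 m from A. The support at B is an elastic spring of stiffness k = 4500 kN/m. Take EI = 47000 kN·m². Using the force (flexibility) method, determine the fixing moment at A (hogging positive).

M_A = 1091 kN·m

Choose R_B as the redundant. The primary structure is the cantilever fixed at A.
Downward deflection at the released point B due to the loads:
  clockwise couple 31 at a = 5.24: M₀a(2L − a)/(2EI) = 1702/EI
  UDL 44.6: wL⁴/(8EI) = 164184/EI
  point load 39.5 at a = 3.93: Pa²(3L − a)/(6EI) = 3596/EI
  δ_0 = 169482/EI
Flexibility coefficient — unit upward force at B: δ_{BB} = L³/(3EI) = 749.4/EI.
With EI = 47000 kN·m²: δ_0 = 3.606 m and δ_{BB} = 0.015944 m/kN.
Compatibility — the spring shortens by R_B/k under the reaction it provides: δ_0 − R_B·δ_{BB} = R_B/k. With 1/k = 0.000222 m/kN, R_B = δ_0 / (δ_{BB} + 1/k) = 3.606 / (0.015944 + 0.000222) = 223.1 kN.
Moment equilibrium about A: M_A = Σ(load moments about A) − R_B·L = 4013 − 223.1×13.1 = 1091 kN·m.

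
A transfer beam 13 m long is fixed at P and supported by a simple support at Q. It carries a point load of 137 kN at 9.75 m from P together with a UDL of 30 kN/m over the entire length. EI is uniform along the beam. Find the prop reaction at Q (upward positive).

R_Q = 232.9 kN

Take the reaction at Q as the redundant and release it; the primary structure is a cantilever fixed at P.
Deflection at Q on the released cantilever, summing each load's contribution:
  point load 137 at a = 9.75: Pa²(3L − a)/(6EI) = 63490/EI
  UDL 30: wL⁴/(8EI) = 107104/EI
  δ_0 = 170594/EI
Tip deflection under a unit load at Q: L³/(3EI) = 732.3/EI.
The prop prevents deflection at Q: R_Q = δ_0/δ_{QQ} = 170594/732.3 = 232.9 kN.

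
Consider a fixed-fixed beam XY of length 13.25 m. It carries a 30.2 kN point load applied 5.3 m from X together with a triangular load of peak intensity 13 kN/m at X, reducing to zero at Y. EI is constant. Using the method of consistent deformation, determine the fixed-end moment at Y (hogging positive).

Release both end moments; the primary structure is a simply-supported span XY with redundants M_X and M_Y.
Simple-span end rotations at X and Y under the given loads:
  at X: point load 30.2 at a = 5.3: Pab(L + b)/(6LEI) = 339.3/EI
  at Y: point load 30.2 at a = 5.3: Pab(L + a)/(6LEI) = 296.9/EI
  at X: triangular load, peak 13: w₀L³/(45EI) = 672/EI
  at Y: triangular load, peak 13: 7w₀L³/(360EI) = 588/EI
  θ_X0 = 1011/EI,  θ_Y0 = 884.9/EI
Flexibility coefficients: a unit moment at one end gives L/(3EI) there and L/(6EI) at the far end, so f₁₁ = f₂₂ = 4.417/EI and f₁₂ = f₂₁ = 2.208/EI.
Compatibility — zero rotation at each built-in end:
  4.417 M_X + 2.208 M_Y = 1011
  2.208 M_X + 4.417 M_Y = 884.9
Solving the pair gives M_X = 171.7 kN·m and M_Y = 114.5 kN·m (hogging).

M_Y = 114.5 kN·m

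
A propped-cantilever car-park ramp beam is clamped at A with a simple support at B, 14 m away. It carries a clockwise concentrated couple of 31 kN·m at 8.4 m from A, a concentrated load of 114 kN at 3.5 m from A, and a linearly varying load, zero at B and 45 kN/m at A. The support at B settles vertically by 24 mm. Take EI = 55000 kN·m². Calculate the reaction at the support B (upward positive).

Choose R_B as the redundant. The primary structure is the cantilever fixed at A.
Deflection at B on the released cantilever, summing each load's contribution:
  clockwise couple 31 at a = 8.4: M₀a(2L − a)/(2EI) = 2552/EI
  point load 114 at a = 3.5: Pa²(3L − a)/(6EI) = 8961/EI
  triangular load, peak 45 at the fixed end: w₀L⁴/(30EI) = 57624/EI
  δ_0 = 69137/EI
Tip deflection under a unit load at B: L³/(3EI) = 914.7/EI.
With EI = 55000 kN·m²: δ_0 = 1.257 m and δ_{BB} = 0.01663 m/kN.
Compatibility — the beam at B must follow the support down by 0.024 m: δ_0 − R_B·δ_{BB} = 0.024, so R_B = (1.257 − 0.024)/0.01663 = 74.14 kN.

R_B = 74.14 kN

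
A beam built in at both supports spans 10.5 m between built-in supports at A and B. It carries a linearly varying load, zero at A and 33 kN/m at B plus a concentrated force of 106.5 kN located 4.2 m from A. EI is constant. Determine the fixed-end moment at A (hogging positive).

Take the two fixed-end moments M_A, M_B as redundants; the released structure is the simple span AB.
End rotations of the released simple span under the applied load (×1/EI):
  at A: triangular load, peak 33: 7w₀L³/(360EI) = 742.8/EI
  at B: triangular load, peak 33: w₀L³/(45EI) = 848.9/EI
  at A: point load 106.5 at a = 4.2: Pab(L + b)/(6LEI) = 751.5/EI
  at B: point load 106.5 at a = 4.2: Pab(L + a)/(6LEI) = 657.5/EI
  θ_A0 = 1494/EI,  θ_B0 = 1506/EI
Flexibility coefficients: a unit moment at one end gives L/(3EI) there and L/(6EI) at the far end, so f₁₁ = f₂₂ = 3.5/EI and f₁₂ = f₂₁ = 1.75/EI.
Compatibility — zero rotation at each built-in end:
  3.5 M_A + 1.75 M_B = 1494
  1.75 M_A + 3.5 M_B = 1506
Solving the pair gives M_A = 282.3 kN·m and M_B = 289.3 kN·m (hogging).

M_A = 282.3 kN·m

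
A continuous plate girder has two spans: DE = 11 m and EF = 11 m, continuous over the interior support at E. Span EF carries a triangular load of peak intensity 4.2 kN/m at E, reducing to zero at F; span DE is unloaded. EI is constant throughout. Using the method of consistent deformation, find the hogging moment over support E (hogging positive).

M_E = 16.94 kN·m

Release continuity at E by inserting a hinge; the redundant is the internal moment M_E. The primary structure is two simply-supported spans DE and EF.
End slopes at the hinge E, treating each span as simply supported:
  span EF: triangular load, peak 4.2: w₀L³/(45EI) = 124.2/EI
  relative rotation θ_0 = (0 + 124.2)/EI = 124.2/EI
A unit hogging moment at E produces rotation L₁/(3EI) + L₂/(3EI) = 7.333/EI.
Slope continuity at E: θ_0 = M_E·7.333/EI, so M_E = 124.2/7.333 = 16.94 kN·m (hogging).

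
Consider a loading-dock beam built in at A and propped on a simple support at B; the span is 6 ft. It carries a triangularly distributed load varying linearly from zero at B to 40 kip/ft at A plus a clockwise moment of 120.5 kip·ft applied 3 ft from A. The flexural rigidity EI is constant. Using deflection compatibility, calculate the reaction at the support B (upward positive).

R_B = 46.59 kip

Take the reaction at B as the redundant and release it; the primary structure is a cantilever fixed at A.
Free-end deflection of the primary structure under the applied loading (downward +):
  triangular load, peak 40 at the fixed end: w₀L⁴/(30EI) = 1728/EI
  clockwise couple 120.5 at a = 3: M₀a(2L − a)/(2EI) = 1627/EI
  δ_0 = 3355/EI
Flexibility coefficient — unit upward force at B: δ_{BB} = L³/(3EI) = 72/EI.
Compatibility at B: δ_0 − R_B·δ_{BB} = 0, so R_B = 3355/72 = 46.59 kip.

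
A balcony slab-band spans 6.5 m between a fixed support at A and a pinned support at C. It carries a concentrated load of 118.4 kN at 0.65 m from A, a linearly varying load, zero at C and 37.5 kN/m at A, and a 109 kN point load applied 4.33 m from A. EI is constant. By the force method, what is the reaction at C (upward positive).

R_C = 82.54 kN

Release the roller at C. Primary structure: cantilever fixed at A.
Downward deflection at the released point C due to the loads:
  point load 118.4 at a = 0.65: Pa²(3L − a)/(6EI) = 157.2/EI
  triangular load, peak 37.5 at the fixed end: w₀L⁴/(30EI) = 2231/EI
  point load 109 at a = 4.33: Pa²(3L − a)/(6EI) = 5167/EI
  δ_0 = 7555/EI
Tip deflection under a unit load at C: L³/(3EI) = 91.54/EI.
Compatibility at C: δ_0 − R_C·δ_{CC} = 0, so R_C = 7555/91.54 = 82.54 kN.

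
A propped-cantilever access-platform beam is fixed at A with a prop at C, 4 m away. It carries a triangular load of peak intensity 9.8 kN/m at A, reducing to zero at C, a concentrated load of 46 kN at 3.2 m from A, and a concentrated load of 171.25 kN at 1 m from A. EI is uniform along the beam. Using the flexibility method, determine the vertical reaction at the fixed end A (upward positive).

R_A = 185.8 kN

Release the roller at C. Primary structure: cantilever fixed at A.
Free-end deflection of the primary structure under the applied loading (downward +):
  triangular load, peak 9.8 at the fixed end: w₀L⁴/(30EI) = 83.63/EI
  point load 46 at a = 3.2: Pa²(3L − a)/(6EI) = 690.9/EI
  point load 171.25 at a = 1: Pa²(3L − a)/(6EI) = 314/EI
  δ_0 = 1088/EI
Tip deflection under a unit load at C: L³/(3EI) = 21.33/EI.
The prop prevents deflection at C: R_C = δ_0/δ_{CC} = 1088/21.33 = 51.02 kN.
Vertical equilibrium: R_A = ΣP − R_C = 236.8 − 51.02 = 185.8 kN.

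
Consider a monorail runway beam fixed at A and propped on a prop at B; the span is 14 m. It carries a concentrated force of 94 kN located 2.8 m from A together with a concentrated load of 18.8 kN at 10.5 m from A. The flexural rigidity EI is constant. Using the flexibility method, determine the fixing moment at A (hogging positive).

Remove the prop at B; the released (primary) structure is a cantilever built in at A.
Free-end deflection of the primary structure under the applied loading (downward +):
  point load 94 at a = 2.8: Pa²(3L − a)/(6EI) = 4815/EI
  point load 18.8 at a = 10.5: Pa²(3L − a)/(6EI) = 10882/EI
  δ_0 = 15696/EI
Tip deflection under a unit load at B: L³/(3EI) = 914.7/EI.
The prop prevents deflection at B: R_B = δ_0/δ_{BB} = 15696/914.7 = 17.16 kN.
Moment equilibrium about A: M_A = Σ(load moments about A) − R_B·L = 460.6 − 17.16×14 = 220.3 kN·m.

M_A = 220.3 kN·m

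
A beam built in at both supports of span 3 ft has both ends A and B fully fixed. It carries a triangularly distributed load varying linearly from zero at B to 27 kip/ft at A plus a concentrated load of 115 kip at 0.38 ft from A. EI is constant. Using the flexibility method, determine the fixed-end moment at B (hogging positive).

Release both end moments; the primary structure is a simply-supported span AB with redundants M_A and M_B.
End rotations of the released simple span under the applied load (×1/EI):
  at A: triangular load, peak 27: w₀L³/(45EI) = 16.2/EI
  at B: triangular load, peak 27: 7w₀L³/(360EI) = 14.18/EI
  at A: point load 115 at a = 0.38: Pab(L + b)/(6LEI) = 35.75/EI
  at B: point load 115 at a = 0.38: Pab(L + a)/(6LEI) = 21.5/EI
  θ_A0 = 51.95/EI,  θ_B0 = 35.67/EI
Flexibility coefficients: a unit moment at one end gives L/(3EI) there and L/(6EI) at the far end, so f₁₁ = f₂₂ = 1/EI and f₁₂ = f₂₁ = 0.5/EI.
Compatibility — zero rotation at each built-in end:
  1 M_A + 0.5 M_B = 51.95
  0.5 M_A + 1 M_B = 35.67
Solving the pair gives M_A = 45.48 kip·ft and M_B = 12.93 kip·ft (hogging).

M_B = 12.93 kip·ft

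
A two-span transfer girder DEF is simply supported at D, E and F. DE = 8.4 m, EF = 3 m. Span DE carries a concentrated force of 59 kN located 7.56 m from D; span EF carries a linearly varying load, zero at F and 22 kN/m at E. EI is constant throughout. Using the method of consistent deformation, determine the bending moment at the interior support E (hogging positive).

M_E = 34.7 kN·m

Release continuity at E by inserting a hinge; the redundant is the internal moment M_E. The primary structure is two simply-supported spans DE and EF.
Rotations at E on the released spans (each span's end-slope, ×1/EI):
  span DE: point load 59 at a = 7.56: Pab(L + a)/(6LEI) = 118.6/EI
  span EF: triangular load, peak 22: w₀L³/(45EI) = 13.2/EI
  relative rotation θ_0 = (118.6 + 13.2)/EI = 131.8/EI
A unit hogging moment at E produces rotation L₁/(3EI) + L₂/(3EI) = 3.8/EI.
Compatibility: M_E·(L₁+L₂)/(3EI) = θ_0, giving M_E = 34.7 kN·m (hogging).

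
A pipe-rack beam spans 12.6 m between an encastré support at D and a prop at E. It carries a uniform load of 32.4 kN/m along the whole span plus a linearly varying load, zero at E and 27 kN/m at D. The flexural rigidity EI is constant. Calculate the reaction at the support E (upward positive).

R_E = 187.1 kN

Remove the prop at E; the released (primary) structure is a cantilever built in at D.
Downward deflection at the released point E due to the loads:
  UDL 32.4: wL⁴/(8EI) = 102079/EI
  triangular load, peak 27 at the fixed end: w₀L⁴/(30EI) = 22684/EI
  δ_0 = 124763/EI
Tip deflection under a unit load at E: L³/(3EI) = 666.8/EI.
Compatibility at E: δ_0 − R_E·δ_{EE} = 0, so R_E = 124763/666.8 = 187.1 kN.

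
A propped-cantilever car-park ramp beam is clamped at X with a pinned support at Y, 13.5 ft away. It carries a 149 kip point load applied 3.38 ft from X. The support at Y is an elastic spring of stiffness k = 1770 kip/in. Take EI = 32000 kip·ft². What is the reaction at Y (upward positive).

R_Y = 12.82 kip

Take the reaction at Y as the redundant and release it; the primary structure is a cantilever fixed at X.
Downward deflection at the released point Y due to the loads:
  point load 149 at a = 3.38: Pa²(3L − a)/(6EI) = 10531/EI
Tip deflection under a unit load at Y: L³/(3EI) = 820.1/EI.
With EI = 32000 kip·ft²: δ_0 = 0.3291 ft and δ_{YY} = 0.025629 ft/kip.
Compatibility — the spring shortens by R_Y/k under the reaction it provides: δ_0 − R_Y·δ_{YY} = R_Y/k. With 1/k = 1/(1770×12) ft/kip = 0.000047 ft/kip, R_Y = δ_0 / (δ_{YY} + 1/k) = 0.3291 / (0.025629 + 0.000047) = 12.82 kip.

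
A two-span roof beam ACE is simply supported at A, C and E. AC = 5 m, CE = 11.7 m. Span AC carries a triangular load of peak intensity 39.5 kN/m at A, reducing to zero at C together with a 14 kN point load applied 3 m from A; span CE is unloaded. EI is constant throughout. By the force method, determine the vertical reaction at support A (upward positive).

R_A = 67.18 kN

Release continuity at C by inserting a hinge; the redundant is the internal moment M_C. The primary structure is two simply-supported spans AC and CE.
Rotations at C on the released spans (each span's end-slope, ×1/EI):
  span AC: triangular load, peak 39.5: 7w₀L³/(360EI) = 96.01/EI
  span AC: point load 14 at a = 3: Pab(L + a)/(6LEI) = 22.4/EI
  relative rotation θ_0 = (118.4 + 0)/EI = 118.4/EI
A unit hogging moment at C produces rotation L₁/(3EI) + L₂/(3EI) = 5.567/EI.
Compatibility: M_C·(L₁+L₂)/(3EI) = θ_0, giving M_C = 21.27 kN·m (hogging).
Span AC, ΣM about A with M_C applied at C: R_C^{AC}·5 = 206.6 + 21.27, so R_C^{AC} = 45.57 kN and R_A = 112.8 − 45.57 = 67.18 kN.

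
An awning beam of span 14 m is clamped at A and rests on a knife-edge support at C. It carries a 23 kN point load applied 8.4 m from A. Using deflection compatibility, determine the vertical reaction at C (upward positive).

R_C = 9.936 kN

Remove the prop at C; the released (primary) structure is a cantilever built in at A.
Deflection at C on the released cantilever, summing each load's contribution:
  point load 23 at a = 8.4: Pa²(3L − a)/(6EI) = 9088/EI
Tip deflection under a unit load at C: L³/(3EI) = 914.7/EI.
Compatibility at C: δ_0 − R_C·δ_{CC} = 0, so R_C = 9088/914.7 = 9.936 kN.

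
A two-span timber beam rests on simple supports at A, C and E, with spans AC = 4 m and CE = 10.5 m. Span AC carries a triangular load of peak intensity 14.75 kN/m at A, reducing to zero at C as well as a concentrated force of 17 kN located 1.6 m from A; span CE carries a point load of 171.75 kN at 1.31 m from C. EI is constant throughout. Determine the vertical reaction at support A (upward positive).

R_A = -5.296 kN

Release continuity at C by inserting a hinge; the redundant is the internal moment M_C. The primary structure is two simply-supported spans AC and CE.
End slopes at the hinge C, treating each span as simply supported:
  span AC: triangular load, peak 14.75: 7w₀L³/(360EI) = 18.36/EI
  span AC: point load 17 at a = 1.6: Pab(L + a)/(6LEI) = 15.23/EI
  span CE: point load 171.75 at a = 1.31: Pab(L + b)/(6LEI) = 646.2/EI
  relative rotation θ_0 = (33.59 + 646.2)/EI = 679.8/EI
A unit hogging moment at C produces rotation L₁/(3EI) + L₂/(3EI) = 4.833/EI.
Slope continuity at C: θ_0 = M_C·4.833/EI, so M_C = 679.8/4.833 = 140.7 kN·m (hogging).
Span AC, ΣM about A with M_C applied at C: R_C^{AC}·4 = 66.53 + 140.7, so R_C^{AC} = 51.8 kN and R_A = 46.5 − 51.8 = -5.296 kN.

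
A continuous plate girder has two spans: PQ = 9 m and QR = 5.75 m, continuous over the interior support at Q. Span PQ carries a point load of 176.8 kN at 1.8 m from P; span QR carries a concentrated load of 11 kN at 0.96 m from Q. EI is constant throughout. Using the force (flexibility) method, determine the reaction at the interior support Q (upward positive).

R_Q = 71.99 kN

Release continuity at Q by inserting a hinge; the redundant is the internal moment M_Q. The primary structure is two simply-supported spans PQ and QR.
Discontinuity in slope at Q on the released structure — sum the simple-span end rotations:
  span PQ: point load 176.8 at a = 1.8: Pab(L + a)/(6LEI) = 458.3/EI
  span QR: point load 11 at a = 0.96: Pab(L + b)/(6LEI) = 15.45/EI
  relative rotation θ_0 = (458.3 + 15.45)/EI = 473.7/EI
A unit hogging moment at Q produces rotation L₁/(3EI) + L₂/(3EI) = 4.917/EI.
Slope continuity at Q: θ_0 = M_Q·4.917/EI, so M_Q = 473.7/4.917 = 96.35 kN·m (hogging).
Span PQ, ΣM about P with M_Q applied at Q: R_Q^{PQ}·9 = 318.2 + 96.35, so R_Q^{PQ} = 46.07 kN and R_P = 176.8 − 46.07 = 130.7 kN.
Span QR, ΣM about R: R_Q^{QR}·5.75 = 52.69 + 96.35, so R_Q^{QR} = 25.92 kN and R_R = 11 − 25.92 = -14.92 kN.
R_Q = 46.07 + 25.92 = 71.99 kN.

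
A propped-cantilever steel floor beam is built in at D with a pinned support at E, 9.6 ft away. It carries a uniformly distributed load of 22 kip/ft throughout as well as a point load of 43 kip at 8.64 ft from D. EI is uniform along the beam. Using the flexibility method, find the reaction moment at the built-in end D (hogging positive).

Remove the prop at E; the released (primary) structure is a cantilever built in at D.
Primary-structure tip deflection at E by superposition:
  UDL 22: wL⁴/(8EI) = 23357/EI
  point load 43 at a = 8.64: Pa²(3L − a)/(6EI) = 10785/EI
  δ_0 = 34142/EI
Tip deflection under a unit load at E: L³/(3EI) = 294.9/EI.
Compatibility at E: δ_0 − R_E·δ_{EE} = 0, so R_E = 34142/294.9 = 115.8 kip.
Moment equilibrium about D: M_D = Σ(load moments about D) − R_E·L = 1385 − 115.8×9.6 = 273.9 kip·ft.

M_D = 273.9 kip·ft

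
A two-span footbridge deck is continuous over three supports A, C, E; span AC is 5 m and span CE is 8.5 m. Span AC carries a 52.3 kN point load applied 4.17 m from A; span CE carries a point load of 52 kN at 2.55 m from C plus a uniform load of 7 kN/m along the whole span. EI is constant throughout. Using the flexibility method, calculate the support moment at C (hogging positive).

Release continuity at C by inserting a hinge; the redundant is the internal moment M_C. The primary structure is two simply-supported spans AC and CE.
Discontinuity in slope at C on the released structure — sum the simple-span end rotations:
  span AC: point load 52.3 at a = 4.17: Pab(L + a)/(6LEI) = 55.33/EI
  span CE: point load 52 at a = 2.55: Pab(L + b)/(6LEI) = 223.5/EI
  span CE: UDL 7: wL³/(24EI) = 179.1/EI
  relative rotation θ_0 = (55.33 + 402.7)/EI = 458/EI
A unit hogging moment at C produces rotation L₁/(3EI) + L₂/(3EI) = 4.5/EI.
Slope continuity at C: θ_0 = M_C·4.5/EI, so M_C = 458/4.5 = 101.8 kN·m (hogging).

M_C = 101.8 kN·m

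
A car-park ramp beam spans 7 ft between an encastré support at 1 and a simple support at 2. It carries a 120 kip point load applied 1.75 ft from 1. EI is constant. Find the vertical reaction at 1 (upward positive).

Choose R_2 as the redundant. The primary structure is the cantilever fixed at 1.
Downward deflection at the released point 2 due to the loads:
  point load 120 at a = 1.75: Pa²(3L − a)/(6EI) = 1179/EI
Tip deflection under a unit load at 2: L³/(3EI) = 114.3/EI.
Compatibility at 2: δ_0 − R_2·δ_{22} = 0, so R_2 = 1179/114.3 = 10.31 kip.
Vertical equilibrium: R_1 = ΣP − R_2 = 120 − 10.31 = 109.7 kip.

R_1 = 109.7 kip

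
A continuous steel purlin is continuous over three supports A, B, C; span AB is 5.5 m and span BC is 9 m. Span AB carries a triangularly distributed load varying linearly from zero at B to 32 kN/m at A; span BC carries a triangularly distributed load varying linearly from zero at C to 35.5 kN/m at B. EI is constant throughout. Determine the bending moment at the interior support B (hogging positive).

M_B = 140.4 kN·m

Take M_B as the redundant. Released structure: two simple spans AB and BC with a hinge at B.
End slopes at the hinge B, treating each span as simply supported:
  span AB: triangular load, peak 32: 7w₀L³/(360EI) = 103.5/EI
  span BC: triangular load, peak 35.5: w₀L³/(45EI) = 575.1/EI
  relative rotation θ_0 = (103.5 + 575.1)/EI = 678.6/EI
A unit hogging moment at B produces rotation L₁/(3EI) + L₂/(3EI) = 4.833/EI.
Slope continuity at B: θ_0 = M_B·4.833/EI, so M_B = 678.6/4.833 = 140.4 kN·m (hogging).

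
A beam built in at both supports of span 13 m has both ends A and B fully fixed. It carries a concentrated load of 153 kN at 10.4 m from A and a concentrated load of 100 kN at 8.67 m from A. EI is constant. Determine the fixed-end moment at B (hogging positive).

M_B = 447.2 kN·m

Take the two fixed-end moments M_A, M_B as redundants; the released structure is the simple span AB.
Simple-span end rotations at A and B under the given loads:
  at A: point load 153 at a = 10.4: Pab(L + b)/(6LEI) = 827.4/EI
  at B: point load 153 at a = 10.4: Pab(L + a)/(6LEI) = 1241/EI
  at A: point load 100 at a = 8.67: Pab(L + b)/(6LEI) = 834.1/EI
  at B: point load 100 at a = 8.67: Pab(L + a)/(6LEI) = 1043/EI
  θ_A0 = 1662/EI,  θ_B0 = 2284/EI
Flexibility coefficients: a unit moment at one end gives L/(3EI) there and L/(6EI) at the far end, so f₁₁ = f₂₂ = 4.333/EI and f₁₂ = f₂₁ = 2.167/EI.
Compatibility — zero rotation at each built-in end:
  4.333 M_A + 2.167 M_B = 1662
  2.167 M_A + 4.333 M_B = 2284
Solving the pair gives M_A = 159.8 kN·m and M_B = 447.2 kN·m (hogging).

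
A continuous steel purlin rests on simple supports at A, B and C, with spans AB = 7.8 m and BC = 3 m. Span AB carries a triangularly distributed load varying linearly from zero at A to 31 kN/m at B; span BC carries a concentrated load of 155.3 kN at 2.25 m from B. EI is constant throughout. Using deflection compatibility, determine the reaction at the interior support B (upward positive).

Release continuity at B by inserting a hinge; the redundant is the internal moment M_B. The primary structure is two simply-supported spans AB and BC.
End slopes at the hinge B, treating each span as simply supported:
  span AB: triangular load, peak 31: w₀L³/(45EI) = 326.9/EI
  span BC: point load 155.3 at a = 2.25: Pab(L + b)/(6LEI) = 54.6/EI
  relative rotation θ_0 = (326.9 + 54.6)/EI = 381.5/EI
A unit hogging moment at B produces rotation L₁/(3EI) + L₂/(3EI) = 3.6/EI.
Compatibility: M_B·(L₁+L₂)/(3EI) = θ_0, giving M_B = 106 kN·m (hogging).
Span AB, ΣM about A with M_B applied at B: R_B^{AB}·7.8 = 628.7 + 106, so R_B^{AB} = 94.19 kN and R_A = 120.9 − 94.19 = 26.71 kN.
Span BC, ΣM about C: R_B^{BC}·3 = 116.5 + 106, so R_B^{BC} = 74.15 kN and R_C = 155.3 − 74.15 = 81.15 kN.
R_B = 94.19 + 74.15 = 168.3 kN.

R_B = 168.3 kN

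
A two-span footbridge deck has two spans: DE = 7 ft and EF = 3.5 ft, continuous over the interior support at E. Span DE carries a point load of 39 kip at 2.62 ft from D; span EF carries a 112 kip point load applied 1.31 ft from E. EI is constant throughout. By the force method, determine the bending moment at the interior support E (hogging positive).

M_E = 54.16 kip·ft

Release continuity at E by inserting a hinge; the redundant is the internal moment M_E. The primary structure is two simply-supported spans DE and EF.
End slopes at the hinge E, treating each span as simply supported:
  span DE: point load 39 at a = 2.62: Pab(L + a)/(6LEI) = 102.5/EI
  span EF: point load 112 at a = 1.31: Pab(L + b)/(6LEI) = 87.06/EI
  relative rotation θ_0 = (102.5 + 87.06)/EI = 189.6/EI
A unit hogging moment at E produces rotation L₁/(3EI) + L₂/(3EI) = 3.5/EI.
Slope continuity at E: θ_0 = M_E·3.5/EI, so M_E = 189.6/3.5 = 54.16 kip·ft (hogging).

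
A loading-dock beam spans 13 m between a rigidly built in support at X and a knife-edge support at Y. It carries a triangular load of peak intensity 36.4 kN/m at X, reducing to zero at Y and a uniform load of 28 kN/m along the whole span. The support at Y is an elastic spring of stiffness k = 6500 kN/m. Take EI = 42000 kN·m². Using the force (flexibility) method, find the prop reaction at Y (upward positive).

R_Y = 182.2 kN

Release the roller at Y. Primary structure: cantilever fixed at X.
Free-end deflection of the primary structure under the applied loading (downward +):
  triangular load, peak 36.4 at the fixed end: w₀L⁴/(30EI) = 34654/EI
  UDL 28: wL⁴/(8EI) = 99964/EI
  δ_0 = 134618/EI
Flexibility coefficient — unit upward force at Y: δ_{YY} = L³/(3EI) = 732.3/EI.
With EI = 42000 kN·m²: δ_0 = 3.2052 m and δ_{YY} = 0.017437 m/kN.
Compatibility — the spring shortens by R_Y/k under the reaction it provides: δ_0 − R_Y·δ_{YY} = R_Y/k. With 1/k = 0.000154 m/kN, R_Y = δ_0 / (δ_{YY} + 1/k) = 3.2052 / (0.017437 + 0.000154) = 182.2 kN.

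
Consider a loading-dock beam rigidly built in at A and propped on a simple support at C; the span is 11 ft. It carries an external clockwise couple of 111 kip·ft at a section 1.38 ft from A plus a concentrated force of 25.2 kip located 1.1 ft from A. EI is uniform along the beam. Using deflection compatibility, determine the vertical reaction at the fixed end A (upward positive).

R_A = 21.27 kip

Remove the prop at C; the released (primary) structure is a cantilever built in at A.
Primary-structure tip deflection at C by superposition:
  clockwise couple 111 at a = 1.38: M₀a(2L − a)/(2EI) = 1579/EI
  point load 25.2 at a = 1.1: Pa²(3L − a)/(6EI) = 162.1/EI
  δ_0 = 1741/EI
Tip deflection under a unit load at C: L³/(3EI) = 443.7/EI.
The prop prevents deflection at C: R_C = δ_0/δ_{CC} = 1741/443.7 = 3.925 kip.
Vertical equilibrium: R_A = ΣP − R_C = 25.2 − 3.925 = 21.27 kip.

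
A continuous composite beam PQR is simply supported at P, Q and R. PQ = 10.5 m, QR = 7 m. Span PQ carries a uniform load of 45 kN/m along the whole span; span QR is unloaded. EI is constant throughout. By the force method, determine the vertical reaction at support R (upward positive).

R_R = -53.16 kN

Release continuity at Q by inserting a hinge; the redundant is the internal moment M_Q. The primary structure is two simply-supported spans PQ and QR.
End slopes at the hinge Q, treating each span as simply supported:
  span PQ: UDL 45: wL³/(24EI) = 2171/EI
  relative rotation θ_0 = (2171 + 0)/EI = 2171/EI
A unit hogging moment at Q produces rotation L₁/(3EI) + L₂/(3EI) = 5.833/EI.
Compatibility: M_Q·(L₁+L₂)/(3EI) = θ_0, giving M_Q = 372.1 kN·m (hogging).
Span QR, ΣM about R: R_Q^{QR}·7 = 0 + 372.1, so R_Q^{QR} = 53.16 kN and R_R = 0 − 53.16 = -53.16 kN.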